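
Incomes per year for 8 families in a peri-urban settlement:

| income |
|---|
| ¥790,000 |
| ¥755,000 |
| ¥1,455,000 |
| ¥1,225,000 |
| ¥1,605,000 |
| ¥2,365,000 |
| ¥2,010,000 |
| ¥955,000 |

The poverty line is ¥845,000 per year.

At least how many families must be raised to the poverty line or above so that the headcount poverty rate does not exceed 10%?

2

2 of the 8 families are poor, so H = 2/8 = 0.250.
A headcount ratio of at most 10% allows at most ⌊0.10 × 8⌋ = 0 poor families.
So at least 2 − 0 = 2 must be lifted.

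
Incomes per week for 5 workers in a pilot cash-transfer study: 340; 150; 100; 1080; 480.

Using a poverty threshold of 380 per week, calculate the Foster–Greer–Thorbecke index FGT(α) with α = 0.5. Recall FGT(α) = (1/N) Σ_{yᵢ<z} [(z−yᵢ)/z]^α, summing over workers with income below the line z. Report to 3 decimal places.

Poor units: 100, 150, 340 (q = 3 of N = 5).
Relative gaps: (380−100)/380 = 0.7368; (380−150)/380 = 0.6053; (380−340)/380 = 0.1053.
Raised to α = 0.5: 0.85840; 0.77799; 0.32444.
Sum = 1.960825; FGT(0.5) = 1.960825 / 5 = 0.392.

0.392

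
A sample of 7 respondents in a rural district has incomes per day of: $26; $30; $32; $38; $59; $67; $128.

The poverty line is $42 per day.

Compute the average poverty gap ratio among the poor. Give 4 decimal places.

0.2500

Below the line: $26, $30, $32, $38 (q = 4 of N = 7).
Relative gaps: 0.3810, 0.2857, 0.2381, 0.0952; sum = 1.000000.
The income-gap ratio divides by q (the poor only): 1.000000 / 4 = 0.2500.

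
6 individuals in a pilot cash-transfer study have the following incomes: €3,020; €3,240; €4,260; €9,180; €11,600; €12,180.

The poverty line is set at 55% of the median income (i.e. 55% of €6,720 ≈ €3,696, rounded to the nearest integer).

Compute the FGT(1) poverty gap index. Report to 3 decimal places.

0.051

Below the line: €3,020, €3,240 (q = 2 of N = 6).
Relative gaps: (3696−3020)/3696 = 0.1829; (3696−3240)/3696 = 0.1234.
Sum of shortfalls = 0.306277; P₁ averages over all N: 0.306277 / 6 = 0.051.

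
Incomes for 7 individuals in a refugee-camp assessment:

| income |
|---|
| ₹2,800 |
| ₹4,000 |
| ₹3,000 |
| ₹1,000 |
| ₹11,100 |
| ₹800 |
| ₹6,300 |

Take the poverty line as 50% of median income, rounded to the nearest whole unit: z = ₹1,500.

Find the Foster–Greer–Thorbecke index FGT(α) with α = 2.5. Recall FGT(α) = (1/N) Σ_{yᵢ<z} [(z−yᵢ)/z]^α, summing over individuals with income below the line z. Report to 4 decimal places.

Poor units: ₹800, ₹1,000 (q = 2 of N = 7).
Gap ratios (z−y)/z: (1500−800)/1500 = 0.4667; (1500−1000)/1500 = 0.3333.
Raised to α = 2.5: 0.14877; 0.06415.
Sum = 0.212921; FGT(2.5) = 0.212921 / 7 = 0.0304.

0.0304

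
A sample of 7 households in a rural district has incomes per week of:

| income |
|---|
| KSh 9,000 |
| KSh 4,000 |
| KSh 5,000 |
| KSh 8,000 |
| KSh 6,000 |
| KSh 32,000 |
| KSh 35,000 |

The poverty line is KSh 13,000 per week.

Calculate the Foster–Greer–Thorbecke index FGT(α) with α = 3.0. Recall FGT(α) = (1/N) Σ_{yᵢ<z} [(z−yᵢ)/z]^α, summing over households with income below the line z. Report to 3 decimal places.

0.115

Incomes under z: KSh 4,000, KSh 5,000, KSh 6,000, KSh 8,000, KSh 9,000 (q = 5 of N = 7).
Normalized shortfalls: (13000−4000)/13000 = 0.6923; (13000−5000)/13000 = 0.6154; (13000−6000)/13000 = 0.5385; (13000−8000)/13000 = 0.3846; (13000−9000)/13000 = 0.3077.
Raised to α = 3.0: 0.33182; 0.23305; 0.15612; 0.05690; 0.02913.
Sum = 0.807010; FGT(3.0) = 0.807010 / 7 = 0.115.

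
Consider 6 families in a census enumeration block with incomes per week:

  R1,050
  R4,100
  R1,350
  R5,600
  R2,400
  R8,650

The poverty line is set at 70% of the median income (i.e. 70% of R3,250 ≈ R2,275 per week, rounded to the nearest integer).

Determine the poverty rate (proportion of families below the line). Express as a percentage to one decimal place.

33.3%

2 of the 6 families have income below R2,275.
H = 2/6 = 33.3%.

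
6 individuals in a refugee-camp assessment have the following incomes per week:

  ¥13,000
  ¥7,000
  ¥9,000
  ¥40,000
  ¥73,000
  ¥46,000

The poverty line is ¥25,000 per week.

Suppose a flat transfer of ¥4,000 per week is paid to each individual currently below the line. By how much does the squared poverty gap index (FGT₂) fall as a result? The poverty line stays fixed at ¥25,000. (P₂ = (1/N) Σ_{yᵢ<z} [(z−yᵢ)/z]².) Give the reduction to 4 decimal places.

0.0853

Before: below the line — ¥7,000, ¥9,000, ¥13,000; squared poverty gap index (FGT₂) = 0.193067.
After the ¥4,000 transfer: below the line — ¥11,000, ¥13,000, ¥17,000; squared poverty gap index (FGT₂) = 0.107733.
Reduction = 0.193067 − 0.107733 = 0.0853.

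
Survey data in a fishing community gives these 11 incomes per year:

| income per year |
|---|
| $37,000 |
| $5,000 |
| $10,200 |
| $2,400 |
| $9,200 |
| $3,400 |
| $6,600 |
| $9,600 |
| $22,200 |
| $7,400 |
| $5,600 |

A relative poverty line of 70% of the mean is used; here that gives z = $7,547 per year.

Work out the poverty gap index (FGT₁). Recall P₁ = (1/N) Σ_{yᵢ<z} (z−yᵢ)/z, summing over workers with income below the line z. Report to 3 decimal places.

Incomes under z: $2,400, $3,400, $5,000, $5,600, $6,600, $7,400 (q = 6 of N = 11).
Shortfall ratios: (7547−2400)/7547 = 0.6820; (7547−3400)/7547 = 0.5495; (7547−5000)/7547 = 0.3375; (7547−5600)/7547 = 0.2580; (7547−6600)/7547 = 0.1255; (7547−7400)/7547 = 0.0195.
Σ = 1.971909. Dividing by the full population N = 11 gives P₁ = 0.179.

0.179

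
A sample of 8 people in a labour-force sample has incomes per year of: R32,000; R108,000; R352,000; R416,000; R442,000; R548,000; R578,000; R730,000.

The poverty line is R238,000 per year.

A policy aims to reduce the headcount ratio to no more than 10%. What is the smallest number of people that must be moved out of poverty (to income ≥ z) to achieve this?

2

Currently q = 2 of N = 8 are below the line (H = 0.250).
A headcount ratio of at most 10% allows at most ⌊0.10 × 8⌋ = 0 poor people.
So at least 2 − 0 = 2 must be lifted.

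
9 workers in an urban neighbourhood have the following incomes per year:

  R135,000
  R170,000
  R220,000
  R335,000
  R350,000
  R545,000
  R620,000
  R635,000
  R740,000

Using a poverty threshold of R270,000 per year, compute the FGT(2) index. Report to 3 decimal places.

Below z: R135,000, R170,000, R220,000 (q = 3 of N = 9).
Relative gaps: (270000−135000)/270000 = 0.5000; (270000−170000)/270000 = 0.3704; (270000−220000)/270000 = 0.1852.
Squared: 0.2500; 0.1372; 0.0343.
Sum = 0.421468; P₂ = 0.421468 / 9 = 0.047.

0.047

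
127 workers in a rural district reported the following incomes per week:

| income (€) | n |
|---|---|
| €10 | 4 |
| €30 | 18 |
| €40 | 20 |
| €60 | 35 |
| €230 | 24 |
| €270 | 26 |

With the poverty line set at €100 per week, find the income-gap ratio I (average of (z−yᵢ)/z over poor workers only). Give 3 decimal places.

0.548

Poor units: 4×€10, 18×€30, 20×€40, 35×€60 (q = 77 of N = 127).
Relative gaps: 0.9000 (×4), 0.7000 (×18), 0.6000 (×20), 0.4000 (×35); sum = 42.200000.
I averages over the q = 77 poor units only: 42.200000 / 77 = 0.548.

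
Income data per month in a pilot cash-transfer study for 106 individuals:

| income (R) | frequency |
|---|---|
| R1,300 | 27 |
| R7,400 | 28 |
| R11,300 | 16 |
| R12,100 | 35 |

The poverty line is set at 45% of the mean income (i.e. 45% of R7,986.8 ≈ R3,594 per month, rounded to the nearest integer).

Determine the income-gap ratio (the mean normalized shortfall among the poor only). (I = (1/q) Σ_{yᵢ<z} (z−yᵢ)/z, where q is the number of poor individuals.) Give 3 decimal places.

Below the line: 27×R1,300 (q = 27 of N = 106).
Shortfall ratios (z−y)/z: 0.6383 (×27); sum = 17.233723.
I averages over the q = 27 poor units only: 17.233723 / 27 = 0.638.

0.638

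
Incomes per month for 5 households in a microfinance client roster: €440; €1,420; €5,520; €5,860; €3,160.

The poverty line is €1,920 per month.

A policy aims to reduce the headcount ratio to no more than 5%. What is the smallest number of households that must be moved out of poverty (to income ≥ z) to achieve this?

Currently q = 2 of N = 5 are below the line (H = 0.400).
A headcount ratio of at most 5% allows at most ⌊0.05 × 5⌋ = 0 poor households.
So at least 2 − 0 = 2 must be lifted.

2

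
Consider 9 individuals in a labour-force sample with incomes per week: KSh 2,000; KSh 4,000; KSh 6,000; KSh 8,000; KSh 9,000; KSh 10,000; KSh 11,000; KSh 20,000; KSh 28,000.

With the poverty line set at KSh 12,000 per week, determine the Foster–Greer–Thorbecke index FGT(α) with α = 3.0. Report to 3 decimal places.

0.118

Poor units: KSh 2,000, KSh 4,000, KSh 6,000, KSh 8,000, KSh 9,000, KSh 10,000, KSh 11,000 (q = 7 of N = 9).
Normalized shortfalls: (12000−2000)/12000 = 0.8333; (12000−4000)/12000 = 0.6667; (12000−6000)/12000 = 0.5000; (12000−8000)/12000 = 0.3333; (12000−9000)/12000 = 0.2500; (12000−10000)/12000 = 0.1667; (12000−11000)/12000 = 0.0833.
Raised to α = 3.0: 0.57870; 0.29630; 0.12500; 0.03704; 0.01562; 0.00463; 0.00058.
Sum = 1.057870; FGT(3.0) = 1.057870 / 9 = 0.118.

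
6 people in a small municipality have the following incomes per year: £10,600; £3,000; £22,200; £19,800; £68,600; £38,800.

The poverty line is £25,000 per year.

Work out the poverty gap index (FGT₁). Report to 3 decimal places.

Below the line: £3,000, £10,600, £19,800, £22,200 (q = 4 of N = 6).
Shortfall ratios: (25000−3000)/25000 = 0.8800; (25000−10600)/25000 = 0.5760; (25000−19800)/25000 = 0.2080; (25000−22200)/25000 = 0.1120.
Sum of shortfalls = 1.776000; P₁ averages over all N: 1.776000 / 6 = 0.296.

0.296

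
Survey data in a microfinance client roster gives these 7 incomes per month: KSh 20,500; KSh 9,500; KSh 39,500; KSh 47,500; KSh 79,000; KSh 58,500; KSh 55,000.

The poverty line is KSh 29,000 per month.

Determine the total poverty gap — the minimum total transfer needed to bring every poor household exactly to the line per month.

KSh 28,000

Below z: KSh 9,500, KSh 20,500 (q = 2 of N = 7).
Individual gaps: 29000−9500 = 19500; 29000−20500 = 8500.
Aggregate gap = KSh 28,000.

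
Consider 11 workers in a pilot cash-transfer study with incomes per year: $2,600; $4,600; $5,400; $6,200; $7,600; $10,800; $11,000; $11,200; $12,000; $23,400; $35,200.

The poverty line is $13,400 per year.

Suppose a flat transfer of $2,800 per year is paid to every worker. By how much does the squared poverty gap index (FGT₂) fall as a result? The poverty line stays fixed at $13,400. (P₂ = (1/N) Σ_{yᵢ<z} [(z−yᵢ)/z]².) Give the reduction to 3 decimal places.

0.105

Before: below the line — $2,600, $4,600, $5,400, $6,200, $7,600, $10,800, $11,000, $11,200, $12,000; squared poverty gap index (FGT₂) = 0.18372.
After the $2,800 transfer: below the line — $5,400, $7,400, $8,200, $9,000, $10,400; squared poverty gap index (FGT₂) = 0.07868.
Reduction = 0.18372 − 0.07868 = 0.105.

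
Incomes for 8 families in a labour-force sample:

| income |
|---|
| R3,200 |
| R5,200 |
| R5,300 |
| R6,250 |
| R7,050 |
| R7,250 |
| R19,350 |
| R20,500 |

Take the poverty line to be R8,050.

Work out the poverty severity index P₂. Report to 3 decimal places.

0.085

Poor units: R3,200, R5,200, R5,300, R6,250, R7,050, R7,250 (q = 6 of N = 8).
Normalized shortfalls: (8050−3200)/8050 = 0.6025; (8050−5200)/8050 = 0.3540; (8050−5300)/8050 = 0.3416; (8050−6250)/8050 = 0.2236; (8050−7050)/8050 = 0.1242; (8050−7250)/8050 = 0.0994.
Squared: 0.3630; 0.1253; 0.1167; 0.0500; 0.0154; 0.0099.
Sum = 0.680336; P₂ = 0.680336 / 8 = 0.085.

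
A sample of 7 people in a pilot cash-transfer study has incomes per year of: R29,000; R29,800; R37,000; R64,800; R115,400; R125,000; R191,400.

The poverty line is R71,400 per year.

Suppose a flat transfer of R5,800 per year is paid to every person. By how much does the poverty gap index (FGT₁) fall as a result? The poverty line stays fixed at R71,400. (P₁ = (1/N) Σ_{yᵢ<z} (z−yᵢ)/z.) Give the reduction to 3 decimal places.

Before: below the line — R29,000, R29,800, R37,000, R64,800; poverty gap index (FGT₁) = 0.25010.
After the R5,800 transfer: below the line — R34,800, R35,600, R42,800, R70,600; poverty gap index (FGT₁) = 0.20368.
Reduction = 0.25010 − 0.20368 = 0.046.

0.046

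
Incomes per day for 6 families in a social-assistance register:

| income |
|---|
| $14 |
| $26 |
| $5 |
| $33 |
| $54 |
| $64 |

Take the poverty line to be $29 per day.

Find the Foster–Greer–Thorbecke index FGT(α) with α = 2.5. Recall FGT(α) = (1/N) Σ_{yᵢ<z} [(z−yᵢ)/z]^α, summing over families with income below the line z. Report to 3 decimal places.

Incomes under z: $5, $14, $26 (q = 3 of N = 6).
Shortfall ratios: (29−5)/29 = 0.8276; (29−14)/29 = 0.5172; (29−26)/29 = 0.1034.
Raised to α = 2.5: 0.62306; 0.19241; 0.00344.
Sum = 0.818919; FGT(2.5) = 0.818919 / 6 = 0.136.

0.136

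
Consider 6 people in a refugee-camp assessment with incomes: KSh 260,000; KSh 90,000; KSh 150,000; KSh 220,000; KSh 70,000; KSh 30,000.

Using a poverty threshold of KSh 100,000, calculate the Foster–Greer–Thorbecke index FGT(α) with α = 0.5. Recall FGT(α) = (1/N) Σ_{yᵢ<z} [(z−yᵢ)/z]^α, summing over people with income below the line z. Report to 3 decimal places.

0.283

Below the line: KSh 30,000, KSh 70,000, KSh 90,000 (q = 3 of N = 6).
Shortfall ratios: (100000−30000)/100000 = 0.7000; (100000−70000)/100000 = 0.3000; (100000−90000)/100000 = 0.1000.
Raised to α = 0.5: 0.83666; 0.54772; 0.31623.
Sum = 1.700610; FGT(0.5) = 1.700610 / 6 = 0.283.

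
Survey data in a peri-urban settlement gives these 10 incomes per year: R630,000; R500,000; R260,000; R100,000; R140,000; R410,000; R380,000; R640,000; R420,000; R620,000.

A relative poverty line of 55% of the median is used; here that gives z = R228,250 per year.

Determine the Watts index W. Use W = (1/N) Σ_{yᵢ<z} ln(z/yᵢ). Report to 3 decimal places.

0.131

Incomes under z: R100,000, R140,000 (q = 2 of N = 10).
Log shortfalls: ln(228250/100000) = 0.8253; ln(228250/140000) = 0.4888.
W = 1.314070 / 10 = 0.131.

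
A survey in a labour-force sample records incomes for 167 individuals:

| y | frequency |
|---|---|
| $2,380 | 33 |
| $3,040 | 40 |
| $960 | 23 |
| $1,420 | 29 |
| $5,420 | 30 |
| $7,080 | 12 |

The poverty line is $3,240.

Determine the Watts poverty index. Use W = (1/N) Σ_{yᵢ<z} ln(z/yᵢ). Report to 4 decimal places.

0.3870

Below z: 23×$960, 29×$1,420, 33×$2,380, 40×$3,040 (q = 125 of N = 167).
Log shortfalls: ln(3240/960) = 1.2164 (×23); ln(3240/1420) = 0.8249 (×29); ln(3240/2380) = 0.3085 (×33); ln(3240/3040) = 0.0637 (×40).
W = 64.627906 / 167 = 0.3870.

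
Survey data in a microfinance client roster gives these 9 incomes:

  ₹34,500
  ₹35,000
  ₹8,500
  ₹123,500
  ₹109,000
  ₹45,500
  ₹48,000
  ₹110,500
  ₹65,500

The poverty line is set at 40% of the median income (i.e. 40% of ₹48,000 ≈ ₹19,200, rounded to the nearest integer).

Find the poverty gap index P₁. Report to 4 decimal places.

0.0619

Poor units: ₹8,500 (q = 1 of N = 9).
Gap ratios (z−y)/z: (19200−8500)/19200 = 0.5573.
Σ = 0.557292. Dividing by the full population N = 9 gives P₁ = 0.0619.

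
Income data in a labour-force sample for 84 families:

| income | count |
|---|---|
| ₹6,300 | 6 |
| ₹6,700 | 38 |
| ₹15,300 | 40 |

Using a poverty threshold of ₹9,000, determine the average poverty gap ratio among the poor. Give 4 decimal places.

0.2616

Below the line: 6×₹6,300, 38×₹6,700 (q = 44 of N = 84).
Shortfall ratios (z−y)/z: 0.3000 (×6), 0.2556 (×38); sum = 11.511111.
I averages over the q = 44 poor units only: 11.511111 / 44 = 0.2616.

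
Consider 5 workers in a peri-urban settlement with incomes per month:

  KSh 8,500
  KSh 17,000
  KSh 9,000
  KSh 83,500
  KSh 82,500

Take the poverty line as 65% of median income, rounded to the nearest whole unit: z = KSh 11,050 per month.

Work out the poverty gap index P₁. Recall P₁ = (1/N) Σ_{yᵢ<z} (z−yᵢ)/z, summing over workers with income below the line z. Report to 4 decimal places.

Poor units: KSh 8,500, KSh 9,000 (q = 2 of N = 5).
Shortfall ratios: (11050−8500)/11050 = 0.2308; (11050−9000)/11050 = 0.1855.
Sum of shortfalls = 0.416290; P₁ averages over all N: 0.416290 / 5 = 0.0833.

0.0833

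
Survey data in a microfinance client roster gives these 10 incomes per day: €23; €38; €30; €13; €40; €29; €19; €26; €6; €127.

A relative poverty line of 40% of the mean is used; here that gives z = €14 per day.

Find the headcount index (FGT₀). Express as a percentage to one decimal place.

2 of the 10 people have income below €14.
H = 2/10 = 20.0%.

20.0%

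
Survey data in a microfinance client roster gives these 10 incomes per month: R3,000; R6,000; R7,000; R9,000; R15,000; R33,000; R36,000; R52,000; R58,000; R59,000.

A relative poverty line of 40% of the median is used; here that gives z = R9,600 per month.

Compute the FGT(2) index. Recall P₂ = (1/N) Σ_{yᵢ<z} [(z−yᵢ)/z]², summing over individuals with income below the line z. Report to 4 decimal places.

0.0691

Incomes under z: R3,000, R6,000, R7,000, R9,000 (q = 4 of N = 10).
Normalized shortfalls: (9600−3000)/9600 = 0.6875; (9600−6000)/9600 = 0.3750; (9600−7000)/9600 = 0.2708; (9600−9000)/9600 = 0.0625.
Squared: 0.4727; 0.1406; 0.0734; 0.0039.
Sum = 0.690538; P₂ = 0.690538 / 10 = 0.0691.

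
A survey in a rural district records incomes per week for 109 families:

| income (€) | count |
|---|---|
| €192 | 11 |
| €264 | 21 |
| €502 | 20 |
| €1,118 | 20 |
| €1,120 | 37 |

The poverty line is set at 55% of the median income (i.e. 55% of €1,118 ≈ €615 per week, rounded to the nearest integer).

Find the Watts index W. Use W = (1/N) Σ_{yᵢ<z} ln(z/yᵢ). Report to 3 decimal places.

0.318

Poor units: 11×€192, 21×€264, 20×€502 (q = 52 of N = 109).
Log gaps: ln(615/192) = 1.1641 (×11); ln(615/264) = 0.8457 (×21); ln(615/502) = 0.2030 (×20).
W = 34.624975 / 109 = 0.318.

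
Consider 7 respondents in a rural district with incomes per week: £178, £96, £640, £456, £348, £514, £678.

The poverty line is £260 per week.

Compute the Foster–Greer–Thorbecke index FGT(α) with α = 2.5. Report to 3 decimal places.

0.053

Incomes under z: £96, £178 (q = 2 of N = 7).
Shortfall ratios: (260−96)/260 = 0.6308; (260−178)/260 = 0.3154.
Raised to α = 2.5: 0.31599; 0.05586.
Sum = 0.371852; FGT(2.5) = 0.371852 / 7 = 0.053.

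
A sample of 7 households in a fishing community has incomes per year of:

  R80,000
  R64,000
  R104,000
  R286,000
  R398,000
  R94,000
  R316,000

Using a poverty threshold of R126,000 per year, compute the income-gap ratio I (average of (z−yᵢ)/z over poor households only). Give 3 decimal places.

0.321

Below z: R64,000, R80,000, R94,000, R104,000 (q = 4 of N = 7).
Relative gaps: 0.4921, 0.3651, 0.2540, 0.1746; sum = 1.285714.
I averages over the q = 4 poor units only: 1.285714 / 4 = 0.321.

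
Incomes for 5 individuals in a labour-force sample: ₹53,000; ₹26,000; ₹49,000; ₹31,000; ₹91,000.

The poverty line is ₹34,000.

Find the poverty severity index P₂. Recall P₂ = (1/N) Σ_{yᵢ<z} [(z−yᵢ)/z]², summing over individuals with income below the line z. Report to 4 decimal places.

0.0126

Incomes under z: ₹26,000, ₹31,000 (q = 2 of N = 5).
Shortfall ratios: (34000−26000)/34000 = 0.2353; (34000−31000)/34000 = 0.0882.
Squared: 0.0554; 0.0078.
Sum = 0.063149; P₂ = 0.063149 / 5 = 0.0126.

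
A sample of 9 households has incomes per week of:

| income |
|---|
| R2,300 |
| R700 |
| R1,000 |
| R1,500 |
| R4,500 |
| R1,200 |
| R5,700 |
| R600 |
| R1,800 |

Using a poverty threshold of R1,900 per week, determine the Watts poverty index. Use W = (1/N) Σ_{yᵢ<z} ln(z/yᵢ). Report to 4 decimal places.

0.3937

Incomes under z: R600, R700, R1,000, R1,200, R1,500, R1,800 (q = 6 of N = 9).
Log gaps: ln(1900/600) = 1.1527; ln(1900/700) = 0.9985; ln(1900/1000) = 0.6419; ln(1900/1200) = 0.4595; ln(1900/1500) = 0.2364; ln(1900/1800) = 0.0541.
W = 3.543051 / 9 = 0.3937.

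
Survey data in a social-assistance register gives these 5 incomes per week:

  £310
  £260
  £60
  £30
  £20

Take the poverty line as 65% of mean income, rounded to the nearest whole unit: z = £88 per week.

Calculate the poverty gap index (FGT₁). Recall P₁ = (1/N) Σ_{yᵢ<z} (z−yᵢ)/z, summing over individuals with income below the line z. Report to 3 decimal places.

0.350

Below the line: £20, £30, £60 (q = 3 of N = 5).
Normalized shortfalls: (88−20)/88 = 0.7727; (88−30)/88 = 0.6591; (88−60)/88 = 0.3182.
Sum of shortfalls = 1.750000; P₁ averages over all N: 1.750000 / 5 = 0.350.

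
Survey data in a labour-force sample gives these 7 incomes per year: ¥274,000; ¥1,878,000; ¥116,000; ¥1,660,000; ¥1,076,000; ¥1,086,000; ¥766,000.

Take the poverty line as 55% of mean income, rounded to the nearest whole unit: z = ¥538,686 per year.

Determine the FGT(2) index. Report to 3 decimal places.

0.122

Incomes under z: ¥116,000, ¥274,000 (q = 2 of N = 7).
Gap ratios (z−y)/z: (538686−116000)/538686 = 0.7847; (538686−274000)/538686 = 0.4914.
Squared: 0.6157; 0.2414.
Sum = 0.857123; P₂ = 0.857123 / 7 = 0.122.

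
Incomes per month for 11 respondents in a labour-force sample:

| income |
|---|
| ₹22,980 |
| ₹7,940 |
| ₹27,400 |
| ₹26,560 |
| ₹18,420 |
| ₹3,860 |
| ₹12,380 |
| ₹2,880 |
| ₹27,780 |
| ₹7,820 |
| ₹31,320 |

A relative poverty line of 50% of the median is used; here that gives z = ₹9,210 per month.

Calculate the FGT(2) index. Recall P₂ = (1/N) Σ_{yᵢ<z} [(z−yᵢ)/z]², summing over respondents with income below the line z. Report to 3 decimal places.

Below z: ₹2,880, ₹3,860, ₹7,820, ₹7,940 (q = 4 of N = 11).
Shortfall ratios: (9210−2880)/9210 = 0.6873; (9210−3860)/9210 = 0.5809; (9210−7820)/9210 = 0.1509; (9210−7940)/9210 = 0.1379.
Squared: 0.4724; 0.3374; 0.0228; 0.0190.
Sum = 0.851602; P₂ = 0.851602 / 11 = 0.077.

0.077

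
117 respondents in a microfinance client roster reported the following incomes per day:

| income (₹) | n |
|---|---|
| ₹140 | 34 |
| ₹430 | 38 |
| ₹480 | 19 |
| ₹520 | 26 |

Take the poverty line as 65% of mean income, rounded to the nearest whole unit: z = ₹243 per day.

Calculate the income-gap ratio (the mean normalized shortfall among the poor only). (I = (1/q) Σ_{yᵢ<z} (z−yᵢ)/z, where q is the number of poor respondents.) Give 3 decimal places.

0.424

Below z: 34×₹140 (q = 34 of N = 117).
Relative gaps: 0.4239 (×34); sum = 14.411523.
I averages over the q = 34 poor units only: 14.411523 / 34 = 0.424.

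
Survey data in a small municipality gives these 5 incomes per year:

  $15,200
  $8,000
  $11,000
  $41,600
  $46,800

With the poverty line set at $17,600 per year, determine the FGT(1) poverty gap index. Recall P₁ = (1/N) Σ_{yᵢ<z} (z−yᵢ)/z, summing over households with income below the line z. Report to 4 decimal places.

0.2114

Poor units: $8,000, $11,000, $15,200 (q = 3 of N = 5).
Normalized shortfalls: (17600−8000)/17600 = 0.5455; (17600−11000)/17600 = 0.3750; (17600−15200)/17600 = 0.1364.
Sum of shortfalls = 1.056818; P₁ averages over all N: 1.056818 / 5 = 0.2114.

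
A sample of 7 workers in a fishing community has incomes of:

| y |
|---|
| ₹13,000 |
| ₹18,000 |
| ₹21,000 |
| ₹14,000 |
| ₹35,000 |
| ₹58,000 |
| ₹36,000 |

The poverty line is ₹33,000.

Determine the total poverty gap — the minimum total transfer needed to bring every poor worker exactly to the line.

Incomes under z: ₹13,000, ₹14,000, ₹18,000, ₹21,000 (q = 4 of N = 7).
Individual gaps: 33000−13000 = 20000; 33000−14000 = 19000; 33000−18000 = 15000; 33000−21000 = 12000.
Aggregate gap = ₹66,000.

₹66,000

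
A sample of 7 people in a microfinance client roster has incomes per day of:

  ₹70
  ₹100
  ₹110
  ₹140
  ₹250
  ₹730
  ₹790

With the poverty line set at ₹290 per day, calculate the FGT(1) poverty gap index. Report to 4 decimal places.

Poor units: ₹70, ₹100, ₹110, ₹140, ₹250 (q = 5 of N = 7).
Relative gaps: (290−70)/290 = 0.7586; (290−100)/290 = 0.6552; (290−110)/290 = 0.6207; (290−140)/290 = 0.5172; (290−250)/290 = 0.1379.
Σ = 2.689655. Dividing by the full population N = 7 gives P₁ = 0.3842.

0.3842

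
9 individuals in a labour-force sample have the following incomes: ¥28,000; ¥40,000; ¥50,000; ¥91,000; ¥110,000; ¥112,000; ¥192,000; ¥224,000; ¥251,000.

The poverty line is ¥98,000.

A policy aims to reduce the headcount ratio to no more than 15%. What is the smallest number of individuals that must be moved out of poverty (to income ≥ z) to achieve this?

3

Currently q = 4 of N = 9 are below the line (H = 0.444).
A headcount ratio of at most 15% allows at most ⌊0.15 × 9⌋ = 1 poor individuals.
So at least 4 − 1 = 3 must be lifted.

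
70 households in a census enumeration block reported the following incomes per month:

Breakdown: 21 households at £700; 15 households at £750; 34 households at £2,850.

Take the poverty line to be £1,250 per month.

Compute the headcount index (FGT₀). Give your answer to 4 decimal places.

36 of the 70 households have income below £1,250.
H = 36/70 = 0.5143.

0.5143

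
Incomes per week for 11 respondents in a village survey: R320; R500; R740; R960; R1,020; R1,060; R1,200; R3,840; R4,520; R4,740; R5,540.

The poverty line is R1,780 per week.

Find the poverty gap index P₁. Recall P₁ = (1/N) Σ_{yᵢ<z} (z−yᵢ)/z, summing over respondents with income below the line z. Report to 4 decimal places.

Incomes under z: R320, R500, R740, R960, R1,020, R1,060, R1,200 (q = 7 of N = 11).
Relative gaps: (1780−320)/1780 = 0.8202; (1780−500)/1780 = 0.7191; (1780−740)/1780 = 0.5843; (1780−960)/1780 = 0.4607; (1780−1020)/1780 = 0.4270; (1780−1060)/1780 = 0.4045; (1780−1200)/1780 = 0.3258.
Sum of shortfalls = 3.741573; P₁ averages over all N: 3.741573 / 11 = 0.3401.

0.3401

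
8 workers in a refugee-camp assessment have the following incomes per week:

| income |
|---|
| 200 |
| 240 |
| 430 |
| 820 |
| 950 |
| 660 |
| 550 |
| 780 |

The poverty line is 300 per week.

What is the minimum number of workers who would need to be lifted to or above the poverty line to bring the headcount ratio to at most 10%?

2

2 of the 8 workers are poor, so H = 2/8 = 0.250.
A headcount ratio of at most 10% allows at most ⌊0.10 × 8⌋ = 0 poor workers.
So at least 2 − 0 = 2 must be lifted.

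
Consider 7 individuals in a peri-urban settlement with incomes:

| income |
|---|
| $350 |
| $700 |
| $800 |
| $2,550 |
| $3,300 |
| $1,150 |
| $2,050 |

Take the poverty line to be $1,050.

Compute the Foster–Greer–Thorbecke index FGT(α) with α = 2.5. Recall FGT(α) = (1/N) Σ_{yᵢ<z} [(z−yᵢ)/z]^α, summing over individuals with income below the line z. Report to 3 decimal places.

0.065

Incomes under z: $350, $700, $800 (q = 3 of N = 7).
Normalized shortfalls: (1050−350)/1050 = 0.6667; (1050−700)/1050 = 0.3333; (1050−800)/1050 = 0.2381.
Raised to α = 2.5: 0.36289; 0.06415; 0.02766.
Sum = 0.454699; FGT(2.5) = 0.454699 / 7 = 0.065.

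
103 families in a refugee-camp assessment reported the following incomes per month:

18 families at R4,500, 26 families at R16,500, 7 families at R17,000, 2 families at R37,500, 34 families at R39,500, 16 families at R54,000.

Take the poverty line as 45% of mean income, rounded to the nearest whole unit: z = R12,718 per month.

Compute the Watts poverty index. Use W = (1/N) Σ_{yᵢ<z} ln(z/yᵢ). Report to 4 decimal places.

Incomes under z: 18×R4,500 (q = 18 of N = 103).
Log shortfalls: ln(12718/4500) = 1.0389 (×18).
W = 18.700936 / 103 = 0.1816.

0.1816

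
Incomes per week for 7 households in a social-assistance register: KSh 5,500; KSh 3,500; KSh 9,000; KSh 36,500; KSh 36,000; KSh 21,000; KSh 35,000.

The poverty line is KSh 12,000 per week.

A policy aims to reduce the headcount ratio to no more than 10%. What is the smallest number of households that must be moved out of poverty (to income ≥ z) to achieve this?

Currently q = 3 of N = 7 are below the line (H = 0.429).
A headcount ratio of at most 10% allows at most ⌊0.10 × 7⌋ = 0 poor households.
So at least 3 − 0 = 3 must be lifted.

3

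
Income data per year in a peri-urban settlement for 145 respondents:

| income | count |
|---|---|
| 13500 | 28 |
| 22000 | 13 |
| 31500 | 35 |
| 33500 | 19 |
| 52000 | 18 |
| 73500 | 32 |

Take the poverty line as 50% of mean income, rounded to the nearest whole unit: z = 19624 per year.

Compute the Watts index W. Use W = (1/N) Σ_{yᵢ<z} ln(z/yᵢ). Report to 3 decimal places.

Poor units: 28×13500 (q = 28 of N = 145).
Log shortfalls: ln(19624/13500) = 0.3741 (×28).
W = 10.473781 / 145 = 0.072.

0.072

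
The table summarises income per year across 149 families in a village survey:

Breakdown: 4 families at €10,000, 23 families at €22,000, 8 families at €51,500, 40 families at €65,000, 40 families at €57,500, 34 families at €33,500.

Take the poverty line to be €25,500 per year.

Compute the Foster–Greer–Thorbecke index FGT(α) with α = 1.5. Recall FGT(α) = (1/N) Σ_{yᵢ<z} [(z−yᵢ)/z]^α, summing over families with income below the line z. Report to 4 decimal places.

Below z: 4×€10,000, 23×€22,000 (q = 27 of N = 149).
Relative gaps: (25500−10000)/25500 = 0.6078 (×4); (25500−22000)/25500 = 0.1373 (×23).
Raised to α = 1.5: 0.47390 (×4); 0.05085 (×23).
Sum = 3.065155; FGT(1.5) = 3.065155 / 149 = 0.0206.

0.0206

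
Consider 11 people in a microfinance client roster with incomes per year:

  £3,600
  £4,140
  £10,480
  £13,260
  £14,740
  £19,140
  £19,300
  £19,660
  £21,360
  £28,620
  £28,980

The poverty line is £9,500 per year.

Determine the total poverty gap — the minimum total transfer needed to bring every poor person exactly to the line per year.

£11,260

Incomes under z: £3,600, £4,140 (q = 2 of N = 11).
Individual gaps: 9500−3600 = 5900; 9500−4140 = 5360.
Aggregate gap = £11,260.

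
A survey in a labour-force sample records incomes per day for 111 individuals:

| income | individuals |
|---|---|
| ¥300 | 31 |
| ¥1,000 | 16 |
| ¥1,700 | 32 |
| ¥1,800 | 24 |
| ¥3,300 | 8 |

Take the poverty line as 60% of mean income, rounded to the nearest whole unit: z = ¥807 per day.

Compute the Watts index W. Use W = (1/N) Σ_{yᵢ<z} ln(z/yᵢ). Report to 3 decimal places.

0.276

Incomes under z: 31×¥300 (q = 31 of N = 111).
ln(z/y) terms: ln(807/300) = 0.9895 (×31).
W = 30.675777 / 111 = 0.276.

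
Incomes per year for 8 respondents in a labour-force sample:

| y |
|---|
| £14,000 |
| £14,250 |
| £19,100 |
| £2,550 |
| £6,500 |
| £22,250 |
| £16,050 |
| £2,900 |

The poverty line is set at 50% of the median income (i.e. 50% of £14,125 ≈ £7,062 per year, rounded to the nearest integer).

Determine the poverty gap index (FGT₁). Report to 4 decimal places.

0.1635

Poor units: £2,550, £2,900, £6,500 (q = 3 of N = 8).
Shortfall ratios: (7062−2550)/7062 = 0.6389; (7062−2900)/7062 = 0.5894; (7062−6500)/7062 = 0.0796.
Sum of shortfalls = 1.307845; P₁ averages over all N: 1.307845 / 8 = 0.1635.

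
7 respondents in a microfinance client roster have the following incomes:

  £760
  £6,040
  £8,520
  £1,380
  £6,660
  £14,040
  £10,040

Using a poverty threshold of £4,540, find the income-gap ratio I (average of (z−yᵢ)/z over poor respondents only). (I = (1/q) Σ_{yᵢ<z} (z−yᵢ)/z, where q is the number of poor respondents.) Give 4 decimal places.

Poor units: £760, £1,380 (q = 2 of N = 7).
Relative gaps: 0.8326, 0.6960; sum = 1.528634.
I averages over the q = 2 poor units only: 1.528634 / 2 = 0.7643.

0.7643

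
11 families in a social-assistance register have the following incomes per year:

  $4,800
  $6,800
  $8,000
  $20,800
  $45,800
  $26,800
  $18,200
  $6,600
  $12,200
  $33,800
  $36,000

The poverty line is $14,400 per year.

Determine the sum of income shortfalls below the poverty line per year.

Poor units: $4,800, $6,600, $6,800, $8,000, $12,200 (q = 5 of N = 11).
Individual gaps: 14400−4800 = 9600; 14400−6600 = 7800; 14400−6800 = 7600; 14400−8000 = 6400; 14400−12200 = 2200.
Aggregate gap = $33,600.

$33,600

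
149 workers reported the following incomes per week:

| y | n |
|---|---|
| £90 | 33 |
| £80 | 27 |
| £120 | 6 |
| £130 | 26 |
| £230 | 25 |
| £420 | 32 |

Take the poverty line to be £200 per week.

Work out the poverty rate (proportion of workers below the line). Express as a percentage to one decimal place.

61.7%

92 of the 149 workers have income below £200.
H = 92/149 = 61.7%.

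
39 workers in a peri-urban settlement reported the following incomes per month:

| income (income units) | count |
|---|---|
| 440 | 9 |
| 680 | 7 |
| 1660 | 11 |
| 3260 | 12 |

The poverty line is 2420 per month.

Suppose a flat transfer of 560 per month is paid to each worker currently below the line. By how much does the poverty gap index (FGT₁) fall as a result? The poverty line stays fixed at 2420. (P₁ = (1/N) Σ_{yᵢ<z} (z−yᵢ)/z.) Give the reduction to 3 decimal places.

Before: below the line — 9×440, 7×680, 11×1660; poverty gap index (FGT₁) = 0.40644.
After the 560 transfer: below the line — 9×1000, 7×1240, 11×2220; poverty gap index (FGT₁) = 0.24624.
Reduction = 0.40644 − 0.24624 = 0.160.

0.160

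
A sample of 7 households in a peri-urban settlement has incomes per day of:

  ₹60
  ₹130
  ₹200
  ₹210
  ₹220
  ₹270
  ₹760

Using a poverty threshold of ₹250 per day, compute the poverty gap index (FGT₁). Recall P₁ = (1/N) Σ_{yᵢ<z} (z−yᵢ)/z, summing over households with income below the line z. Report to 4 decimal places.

0.2457

Below z: ₹60, ₹130, ₹200, ₹210, ₹220 (q = 5 of N = 7).
Gap ratios (z−y)/z: (250−60)/250 = 0.7600; (250−130)/250 = 0.4800; (250−200)/250 = 0.2000; (250−210)/250 = 0.1600; (250−220)/250 = 0.1200.
Σ = 1.720000. Dividing by the full population N = 7 gives P₁ = 0.2457.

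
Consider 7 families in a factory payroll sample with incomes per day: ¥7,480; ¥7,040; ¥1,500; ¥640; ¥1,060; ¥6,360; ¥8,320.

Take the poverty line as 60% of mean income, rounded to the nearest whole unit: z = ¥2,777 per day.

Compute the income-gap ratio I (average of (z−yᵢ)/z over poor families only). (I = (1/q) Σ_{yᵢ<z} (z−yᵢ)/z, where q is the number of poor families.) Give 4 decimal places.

Poor units: ¥640, ¥1,060, ¥1,500 (q = 3 of N = 7).
Shortfall ratios (z−y)/z: 0.7695, 0.6183, 0.4598; sum = 1.847677.
I averages over the q = 3 poor units only: 1.847677 / 3 = 0.6159.

0.6159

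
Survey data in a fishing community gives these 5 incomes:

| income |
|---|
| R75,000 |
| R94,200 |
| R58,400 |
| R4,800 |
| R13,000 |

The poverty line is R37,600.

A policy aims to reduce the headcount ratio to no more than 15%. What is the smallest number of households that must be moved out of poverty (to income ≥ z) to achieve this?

Currently q = 2 of N = 5 are below the line (H = 0.400).
A headcount ratio of at most 15% allows at most ⌊0.15 × 5⌋ = 0 poor households.
So at least 2 − 0 = 2 must be lifted.

2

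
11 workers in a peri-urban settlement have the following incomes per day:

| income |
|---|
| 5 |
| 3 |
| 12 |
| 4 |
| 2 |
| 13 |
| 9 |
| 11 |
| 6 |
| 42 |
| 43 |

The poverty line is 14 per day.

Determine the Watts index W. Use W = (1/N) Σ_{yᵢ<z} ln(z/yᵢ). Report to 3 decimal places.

0.684

Below the line: 2, 3, 4, 5, 6, 9, 11, 12, 13 (q = 9 of N = 11).
ln(z/y) terms: ln(14/2) = 1.9459; ln(14/3) = 1.5404; ln(14/4) = 1.2528; ln(14/5) = 1.0296; ln(14/6) = 0.8473; ln(14/9) = 0.4418; ln(14/11) = 0.2412; ln(14/12) = 0.1542; ln(14/13) = 0.0741.
W = 7.527289 / 11 = 0.684.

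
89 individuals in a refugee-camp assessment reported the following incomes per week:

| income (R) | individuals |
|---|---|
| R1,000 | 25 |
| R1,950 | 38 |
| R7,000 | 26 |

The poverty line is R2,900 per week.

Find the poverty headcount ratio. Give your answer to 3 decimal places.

0.708

63 of the 89 individuals have income below R2,900.
H = 63/89 = 0.708.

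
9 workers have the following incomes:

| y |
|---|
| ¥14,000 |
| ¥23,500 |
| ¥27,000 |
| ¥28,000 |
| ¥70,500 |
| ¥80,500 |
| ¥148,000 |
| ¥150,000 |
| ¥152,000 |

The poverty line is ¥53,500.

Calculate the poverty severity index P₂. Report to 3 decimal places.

Below the line: ¥14,000, ¥23,500, ¥27,000, ¥28,000 (q = 4 of N = 9).
Shortfall ratios: (53500−14000)/53500 = 0.7383; (53500−23500)/53500 = 0.5607; (53500−27000)/53500 = 0.4953; (53500−28000)/53500 = 0.4766.
Squared: 0.5451; 0.3144; 0.2453; 0.2272.
Sum = 1.332081; P₂ = 1.332081 / 9 = 0.148.

0.148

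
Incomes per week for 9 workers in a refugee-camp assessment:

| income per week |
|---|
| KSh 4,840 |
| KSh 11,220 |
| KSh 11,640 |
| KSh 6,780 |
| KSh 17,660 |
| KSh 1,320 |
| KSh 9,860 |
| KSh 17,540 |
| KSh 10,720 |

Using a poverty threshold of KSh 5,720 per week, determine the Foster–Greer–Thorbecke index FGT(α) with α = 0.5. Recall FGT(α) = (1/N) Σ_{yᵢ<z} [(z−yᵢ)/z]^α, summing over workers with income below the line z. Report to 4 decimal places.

0.1410

Below z: KSh 1,320, KSh 4,840 (q = 2 of N = 9).
Normalized shortfalls: (5720−1320)/5720 = 0.7692; (5720−4840)/5720 = 0.1538.
Raised to α = 0.5: 0.87706; 0.39223.
Sum = 1.269290; FGT(0.5) = 1.269290 / 9 = 0.1410.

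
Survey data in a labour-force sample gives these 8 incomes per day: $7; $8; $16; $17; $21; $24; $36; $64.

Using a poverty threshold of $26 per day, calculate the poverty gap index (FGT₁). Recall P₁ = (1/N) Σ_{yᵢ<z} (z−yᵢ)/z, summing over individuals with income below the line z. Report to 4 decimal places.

0.3029

Poor units: $7, $8, $16, $17, $21, $24 (q = 6 of N = 8).
Gap ratios (z−y)/z: (26−7)/26 = 0.7308; (26−8)/26 = 0.6923; (26−16)/26 = 0.3846; (26−17)/26 = 0.3462; (26−21)/26 = 0.1923; (26−24)/26 = 0.0769.
Sum of shortfalls = 2.423077; P₁ averages over all N: 2.423077 / 8 = 0.3029.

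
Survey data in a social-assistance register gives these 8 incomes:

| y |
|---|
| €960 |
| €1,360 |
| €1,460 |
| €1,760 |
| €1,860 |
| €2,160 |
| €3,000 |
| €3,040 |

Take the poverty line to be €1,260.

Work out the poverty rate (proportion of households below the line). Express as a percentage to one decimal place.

1 of the 8 households have income below €1,260.
H = 1/8 = 12.5%.

12.5%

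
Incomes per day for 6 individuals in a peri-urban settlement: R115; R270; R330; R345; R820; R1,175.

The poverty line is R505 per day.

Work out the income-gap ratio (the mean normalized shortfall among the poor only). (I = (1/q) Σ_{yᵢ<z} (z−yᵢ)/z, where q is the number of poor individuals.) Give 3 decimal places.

Incomes under z: R115, R270, R330, R345 (q = 4 of N = 6).
Shortfall ratios (z−y)/z: 0.7723, 0.4653, 0.3465, 0.3168; sum = 1.900990.
The income-gap ratio divides by q (the poor only): 1.900990 / 4 = 0.475.

0.475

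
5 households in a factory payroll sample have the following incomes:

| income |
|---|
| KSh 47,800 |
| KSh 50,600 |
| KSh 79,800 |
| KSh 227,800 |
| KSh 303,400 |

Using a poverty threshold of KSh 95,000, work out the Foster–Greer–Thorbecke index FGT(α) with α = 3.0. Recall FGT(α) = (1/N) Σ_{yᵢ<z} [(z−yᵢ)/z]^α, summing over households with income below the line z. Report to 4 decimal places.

0.0458

Below z: KSh 47,800, KSh 50,600, KSh 79,800 (q = 3 of N = 5).
Relative gaps: (95000−47800)/95000 = 0.4968; (95000−50600)/95000 = 0.4674; (95000−79800)/95000 = 0.1600.
Raised to α = 3.0: 0.12265; 0.10209; 0.00410.
Sum = 0.228831; FGT(3.0) = 0.228831 / 5 = 0.0458.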